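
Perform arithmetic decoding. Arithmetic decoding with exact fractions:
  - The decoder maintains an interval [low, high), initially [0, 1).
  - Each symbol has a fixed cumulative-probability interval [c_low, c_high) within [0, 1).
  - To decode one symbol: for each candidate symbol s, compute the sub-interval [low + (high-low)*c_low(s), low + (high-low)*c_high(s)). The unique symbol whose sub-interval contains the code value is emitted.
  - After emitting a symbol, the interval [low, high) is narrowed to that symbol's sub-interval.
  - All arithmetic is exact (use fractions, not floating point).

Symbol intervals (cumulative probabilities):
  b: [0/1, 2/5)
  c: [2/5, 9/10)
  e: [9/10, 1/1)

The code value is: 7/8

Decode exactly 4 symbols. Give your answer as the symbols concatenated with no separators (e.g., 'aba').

Answer: cecb

Derivation:
Step 1: interval [0/1, 1/1), width = 1/1 - 0/1 = 1/1
  'b': [0/1 + 1/1*0/1, 0/1 + 1/1*2/5) = [0/1, 2/5)
  'c': [0/1 + 1/1*2/5, 0/1 + 1/1*9/10) = [2/5, 9/10) <- contains code 7/8
  'e': [0/1 + 1/1*9/10, 0/1 + 1/1*1/1) = [9/10, 1/1)
  emit 'c', narrow to [2/5, 9/10)
Step 2: interval [2/5, 9/10), width = 9/10 - 2/5 = 1/2
  'b': [2/5 + 1/2*0/1, 2/5 + 1/2*2/5) = [2/5, 3/5)
  'c': [2/5 + 1/2*2/5, 2/5 + 1/2*9/10) = [3/5, 17/20)
  'e': [2/5 + 1/2*9/10, 2/5 + 1/2*1/1) = [17/20, 9/10) <- contains code 7/8
  emit 'e', narrow to [17/20, 9/10)
Step 3: interval [17/20, 9/10), width = 9/10 - 17/20 = 1/20
  'b': [17/20 + 1/20*0/1, 17/20 + 1/20*2/5) = [17/20, 87/100)
  'c': [17/20 + 1/20*2/5, 17/20 + 1/20*9/10) = [87/100, 179/200) <- contains code 7/8
  'e': [17/20 + 1/20*9/10, 17/20 + 1/20*1/1) = [179/200, 9/10)
  emit 'c', narrow to [87/100, 179/200)
Step 4: interval [87/100, 179/200), width = 179/200 - 87/100 = 1/40
  'b': [87/100 + 1/40*0/1, 87/100 + 1/40*2/5) = [87/100, 22/25) <- contains code 7/8
  'c': [87/100 + 1/40*2/5, 87/100 + 1/40*9/10) = [22/25, 357/400)
  'e': [87/100 + 1/40*9/10, 87/100 + 1/40*1/1) = [357/400, 179/200)
  emit 'b', narrow to [87/100, 22/25)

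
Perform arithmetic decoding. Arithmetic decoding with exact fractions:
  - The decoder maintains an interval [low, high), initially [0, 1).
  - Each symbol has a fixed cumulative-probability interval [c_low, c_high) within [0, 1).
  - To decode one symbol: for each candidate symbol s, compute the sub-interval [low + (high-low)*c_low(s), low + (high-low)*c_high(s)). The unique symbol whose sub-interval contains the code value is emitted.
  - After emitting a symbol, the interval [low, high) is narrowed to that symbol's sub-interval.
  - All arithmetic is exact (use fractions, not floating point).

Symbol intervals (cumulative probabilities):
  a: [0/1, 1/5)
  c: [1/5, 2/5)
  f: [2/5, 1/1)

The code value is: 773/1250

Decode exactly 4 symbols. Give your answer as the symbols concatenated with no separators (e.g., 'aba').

Step 1: interval [0/1, 1/1), width = 1/1 - 0/1 = 1/1
  'a': [0/1 + 1/1*0/1, 0/1 + 1/1*1/5) = [0/1, 1/5)
  'c': [0/1 + 1/1*1/5, 0/1 + 1/1*2/5) = [1/5, 2/5)
  'f': [0/1 + 1/1*2/5, 0/1 + 1/1*1/1) = [2/5, 1/1) <- contains code 773/1250
  emit 'f', narrow to [2/5, 1/1)
Step 2: interval [2/5, 1/1), width = 1/1 - 2/5 = 3/5
  'a': [2/5 + 3/5*0/1, 2/5 + 3/5*1/5) = [2/5, 13/25)
  'c': [2/5 + 3/5*1/5, 2/5 + 3/5*2/5) = [13/25, 16/25) <- contains code 773/1250
  'f': [2/5 + 3/5*2/5, 2/5 + 3/5*1/1) = [16/25, 1/1)
  emit 'c', narrow to [13/25, 16/25)
Step 3: interval [13/25, 16/25), width = 16/25 - 13/25 = 3/25
  'a': [13/25 + 3/25*0/1, 13/25 + 3/25*1/5) = [13/25, 68/125)
  'c': [13/25 + 3/25*1/5, 13/25 + 3/25*2/5) = [68/125, 71/125)
  'f': [13/25 + 3/25*2/5, 13/25 + 3/25*1/1) = [71/125, 16/25) <- contains code 773/1250
  emit 'f', narrow to [71/125, 16/25)
Step 4: interval [71/125, 16/25), width = 16/25 - 71/125 = 9/125
  'a': [71/125 + 9/125*0/1, 71/125 + 9/125*1/5) = [71/125, 364/625)
  'c': [71/125 + 9/125*1/5, 71/125 + 9/125*2/5) = [364/625, 373/625)
  'f': [71/125 + 9/125*2/5, 71/125 + 9/125*1/1) = [373/625, 16/25) <- contains code 773/1250
  emit 'f', narrow to [373/625, 16/25)

Answer: fcff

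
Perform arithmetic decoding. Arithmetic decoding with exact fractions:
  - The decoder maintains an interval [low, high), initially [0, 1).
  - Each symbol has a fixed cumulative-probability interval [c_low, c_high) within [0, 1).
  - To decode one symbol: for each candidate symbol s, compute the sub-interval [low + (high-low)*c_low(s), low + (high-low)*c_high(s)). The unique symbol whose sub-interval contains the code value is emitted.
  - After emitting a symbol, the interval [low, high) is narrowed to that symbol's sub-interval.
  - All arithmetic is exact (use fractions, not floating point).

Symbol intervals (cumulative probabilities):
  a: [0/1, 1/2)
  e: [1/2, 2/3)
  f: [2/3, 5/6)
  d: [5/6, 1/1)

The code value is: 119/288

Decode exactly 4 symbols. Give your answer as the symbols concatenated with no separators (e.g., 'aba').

Answer: afdf

Derivation:
Step 1: interval [0/1, 1/1), width = 1/1 - 0/1 = 1/1
  'a': [0/1 + 1/1*0/1, 0/1 + 1/1*1/2) = [0/1, 1/2) <- contains code 119/288
  'e': [0/1 + 1/1*1/2, 0/1 + 1/1*2/3) = [1/2, 2/3)
  'f': [0/1 + 1/1*2/3, 0/1 + 1/1*5/6) = [2/3, 5/6)
  'd': [0/1 + 1/1*5/6, 0/1 + 1/1*1/1) = [5/6, 1/1)
  emit 'a', narrow to [0/1, 1/2)
Step 2: interval [0/1, 1/2), width = 1/2 - 0/1 = 1/2
  'a': [0/1 + 1/2*0/1, 0/1 + 1/2*1/2) = [0/1, 1/4)
  'e': [0/1 + 1/2*1/2, 0/1 + 1/2*2/3) = [1/4, 1/3)
  'f': [0/1 + 1/2*2/3, 0/1 + 1/2*5/6) = [1/3, 5/12) <- contains code 119/288
  'd': [0/1 + 1/2*5/6, 0/1 + 1/2*1/1) = [5/12, 1/2)
  emit 'f', narrow to [1/3, 5/12)
Step 3: interval [1/3, 5/12), width = 5/12 - 1/3 = 1/12
  'a': [1/3 + 1/12*0/1, 1/3 + 1/12*1/2) = [1/3, 3/8)
  'e': [1/3 + 1/12*1/2, 1/3 + 1/12*2/3) = [3/8, 7/18)
  'f': [1/3 + 1/12*2/3, 1/3 + 1/12*5/6) = [7/18, 29/72)
  'd': [1/3 + 1/12*5/6, 1/3 + 1/12*1/1) = [29/72, 5/12) <- contains code 119/288
  emit 'd', narrow to [29/72, 5/12)
Step 4: interval [29/72, 5/12), width = 5/12 - 29/72 = 1/72
  'a': [29/72 + 1/72*0/1, 29/72 + 1/72*1/2) = [29/72, 59/144)
  'e': [29/72 + 1/72*1/2, 29/72 + 1/72*2/3) = [59/144, 89/216)
  'f': [29/72 + 1/72*2/3, 29/72 + 1/72*5/6) = [89/216, 179/432) <- contains code 119/288
  'd': [29/72 + 1/72*5/6, 29/72 + 1/72*1/1) = [179/432, 5/12)
  emit 'f', narrow to [89/216, 179/432)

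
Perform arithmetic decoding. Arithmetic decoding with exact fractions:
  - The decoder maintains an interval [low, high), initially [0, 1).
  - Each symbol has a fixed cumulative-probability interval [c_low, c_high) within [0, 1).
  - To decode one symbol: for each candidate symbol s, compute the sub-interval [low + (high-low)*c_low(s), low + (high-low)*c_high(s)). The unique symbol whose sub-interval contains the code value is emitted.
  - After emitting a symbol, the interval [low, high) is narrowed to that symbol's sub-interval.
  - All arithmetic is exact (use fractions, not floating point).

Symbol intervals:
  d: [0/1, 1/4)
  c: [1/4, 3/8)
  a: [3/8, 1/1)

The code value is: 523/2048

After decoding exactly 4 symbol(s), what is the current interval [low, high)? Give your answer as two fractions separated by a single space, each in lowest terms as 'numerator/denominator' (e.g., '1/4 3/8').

Answer: 259/1024 33/128

Derivation:
Step 1: interval [0/1, 1/1), width = 1/1 - 0/1 = 1/1
  'd': [0/1 + 1/1*0/1, 0/1 + 1/1*1/4) = [0/1, 1/4)
  'c': [0/1 + 1/1*1/4, 0/1 + 1/1*3/8) = [1/4, 3/8) <- contains code 523/2048
  'a': [0/1 + 1/1*3/8, 0/1 + 1/1*1/1) = [3/8, 1/1)
  emit 'c', narrow to [1/4, 3/8)
Step 2: interval [1/4, 3/8), width = 3/8 - 1/4 = 1/8
  'd': [1/4 + 1/8*0/1, 1/4 + 1/8*1/4) = [1/4, 9/32) <- contains code 523/2048
  'c': [1/4 + 1/8*1/4, 1/4 + 1/8*3/8) = [9/32, 19/64)
  'a': [1/4 + 1/8*3/8, 1/4 + 1/8*1/1) = [19/64, 3/8)
  emit 'd', narrow to [1/4, 9/32)
Step 3: interval [1/4, 9/32), width = 9/32 - 1/4 = 1/32
  'd': [1/4 + 1/32*0/1, 1/4 + 1/32*1/4) = [1/4, 33/128) <- contains code 523/2048
  'c': [1/4 + 1/32*1/4, 1/4 + 1/32*3/8) = [33/128, 67/256)
  'a': [1/4 + 1/32*3/8, 1/4 + 1/32*1/1) = [67/256, 9/32)
  emit 'd', narrow to [1/4, 33/128)
Step 4: interval [1/4, 33/128), width = 33/128 - 1/4 = 1/128
  'd': [1/4 + 1/128*0/1, 1/4 + 1/128*1/4) = [1/4, 129/512)
  'c': [1/4 + 1/128*1/4, 1/4 + 1/128*3/8) = [129/512, 259/1024)
  'a': [1/4 + 1/128*3/8, 1/4 + 1/128*1/1) = [259/1024, 33/128) <- contains code 523/2048
  emit 'a', narrow to [259/1024, 33/128)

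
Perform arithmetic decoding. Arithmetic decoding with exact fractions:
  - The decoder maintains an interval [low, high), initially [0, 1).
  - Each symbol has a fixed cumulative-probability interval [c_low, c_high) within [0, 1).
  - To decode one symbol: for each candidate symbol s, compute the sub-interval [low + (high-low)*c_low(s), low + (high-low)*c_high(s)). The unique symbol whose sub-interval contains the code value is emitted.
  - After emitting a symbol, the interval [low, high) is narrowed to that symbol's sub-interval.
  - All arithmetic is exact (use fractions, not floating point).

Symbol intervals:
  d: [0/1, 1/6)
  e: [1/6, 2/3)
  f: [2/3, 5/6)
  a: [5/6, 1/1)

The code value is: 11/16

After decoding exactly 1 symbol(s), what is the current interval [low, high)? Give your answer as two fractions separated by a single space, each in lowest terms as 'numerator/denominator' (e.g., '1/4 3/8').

Answer: 2/3 5/6

Derivation:
Step 1: interval [0/1, 1/1), width = 1/1 - 0/1 = 1/1
  'd': [0/1 + 1/1*0/1, 0/1 + 1/1*1/6) = [0/1, 1/6)
  'e': [0/1 + 1/1*1/6, 0/1 + 1/1*2/3) = [1/6, 2/3)
  'f': [0/1 + 1/1*2/3, 0/1 + 1/1*5/6) = [2/3, 5/6) <- contains code 11/16
  'a': [0/1 + 1/1*5/6, 0/1 + 1/1*1/1) = [5/6, 1/1)
  emit 'f', narrow to [2/3, 5/6)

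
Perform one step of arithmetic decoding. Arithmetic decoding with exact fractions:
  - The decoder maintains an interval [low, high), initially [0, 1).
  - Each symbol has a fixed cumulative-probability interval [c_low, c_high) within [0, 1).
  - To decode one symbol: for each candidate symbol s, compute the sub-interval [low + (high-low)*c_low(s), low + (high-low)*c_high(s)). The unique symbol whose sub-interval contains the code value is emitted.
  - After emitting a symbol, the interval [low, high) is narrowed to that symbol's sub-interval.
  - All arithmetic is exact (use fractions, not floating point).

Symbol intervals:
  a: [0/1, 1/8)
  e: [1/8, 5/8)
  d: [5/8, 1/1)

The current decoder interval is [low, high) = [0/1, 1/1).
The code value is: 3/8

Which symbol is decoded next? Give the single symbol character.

Answer: e

Derivation:
Interval width = high − low = 1/1 − 0/1 = 1/1
Scaled code = (code − low) / width = (3/8 − 0/1) / 1/1 = 3/8
  a: [0/1, 1/8) 
  e: [1/8, 5/8) ← scaled code falls here ✓
  d: [5/8, 1/1) 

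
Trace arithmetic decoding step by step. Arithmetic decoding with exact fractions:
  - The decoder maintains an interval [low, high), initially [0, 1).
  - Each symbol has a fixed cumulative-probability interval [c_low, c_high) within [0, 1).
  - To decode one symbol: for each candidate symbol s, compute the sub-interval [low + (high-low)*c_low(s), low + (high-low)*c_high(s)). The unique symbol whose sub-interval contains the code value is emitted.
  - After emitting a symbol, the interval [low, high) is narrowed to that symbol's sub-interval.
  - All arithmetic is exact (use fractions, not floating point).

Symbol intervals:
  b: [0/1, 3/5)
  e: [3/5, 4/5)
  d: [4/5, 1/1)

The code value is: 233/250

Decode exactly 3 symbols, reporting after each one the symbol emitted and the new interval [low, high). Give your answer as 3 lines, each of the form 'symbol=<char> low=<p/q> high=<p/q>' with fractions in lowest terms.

Step 1: interval [0/1, 1/1), width = 1/1 - 0/1 = 1/1
  'b': [0/1 + 1/1*0/1, 0/1 + 1/1*3/5) = [0/1, 3/5)
  'e': [0/1 + 1/1*3/5, 0/1 + 1/1*4/5) = [3/5, 4/5)
  'd': [0/1 + 1/1*4/5, 0/1 + 1/1*1/1) = [4/5, 1/1) <- contains code 233/250
  emit 'd', narrow to [4/5, 1/1)
Step 2: interval [4/5, 1/1), width = 1/1 - 4/5 = 1/5
  'b': [4/5 + 1/5*0/1, 4/5 + 1/5*3/5) = [4/5, 23/25)
  'e': [4/5 + 1/5*3/5, 4/5 + 1/5*4/5) = [23/25, 24/25) <- contains code 233/250
  'd': [4/5 + 1/5*4/5, 4/5 + 1/5*1/1) = [24/25, 1/1)
  emit 'e', narrow to [23/25, 24/25)
Step 3: interval [23/25, 24/25), width = 24/25 - 23/25 = 1/25
  'b': [23/25 + 1/25*0/1, 23/25 + 1/25*3/5) = [23/25, 118/125) <- contains code 233/250
  'e': [23/25 + 1/25*3/5, 23/25 + 1/25*4/5) = [118/125, 119/125)
  'd': [23/25 + 1/25*4/5, 23/25 + 1/25*1/1) = [119/125, 24/25)
  emit 'b', narrow to [23/25, 118/125)

Answer: symbol=d low=4/5 high=1/1
symbol=e low=23/25 high=24/25
symbol=b low=23/25 high=118/125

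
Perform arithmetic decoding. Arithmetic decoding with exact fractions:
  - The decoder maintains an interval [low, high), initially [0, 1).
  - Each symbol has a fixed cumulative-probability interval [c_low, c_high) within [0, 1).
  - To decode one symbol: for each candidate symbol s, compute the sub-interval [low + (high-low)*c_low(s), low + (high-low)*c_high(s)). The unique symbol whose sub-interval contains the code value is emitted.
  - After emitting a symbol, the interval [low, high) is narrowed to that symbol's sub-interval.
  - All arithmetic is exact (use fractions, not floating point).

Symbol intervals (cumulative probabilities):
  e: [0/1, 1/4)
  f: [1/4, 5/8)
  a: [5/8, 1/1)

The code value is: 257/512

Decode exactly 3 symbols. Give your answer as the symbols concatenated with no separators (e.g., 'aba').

Answer: fae

Derivation:
Step 1: interval [0/1, 1/1), width = 1/1 - 0/1 = 1/1
  'e': [0/1 + 1/1*0/1, 0/1 + 1/1*1/4) = [0/1, 1/4)
  'f': [0/1 + 1/1*1/4, 0/1 + 1/1*5/8) = [1/4, 5/8) <- contains code 257/512
  'a': [0/1 + 1/1*5/8, 0/1 + 1/1*1/1) = [5/8, 1/1)
  emit 'f', narrow to [1/4, 5/8)
Step 2: interval [1/4, 5/8), width = 5/8 - 1/4 = 3/8
  'e': [1/4 + 3/8*0/1, 1/4 + 3/8*1/4) = [1/4, 11/32)
  'f': [1/4 + 3/8*1/4, 1/4 + 3/8*5/8) = [11/32, 31/64)
  'a': [1/4 + 3/8*5/8, 1/4 + 3/8*1/1) = [31/64, 5/8) <- contains code 257/512
  emit 'a', narrow to [31/64, 5/8)
Step 3: interval [31/64, 5/8), width = 5/8 - 31/64 = 9/64
  'e': [31/64 + 9/64*0/1, 31/64 + 9/64*1/4) = [31/64, 133/256) <- contains code 257/512
  'f': [31/64 + 9/64*1/4, 31/64 + 9/64*5/8) = [133/256, 293/512)
  'a': [31/64 + 9/64*5/8, 31/64 + 9/64*1/1) = [293/512, 5/8)
  emit 'e', narrow to [31/64, 133/256)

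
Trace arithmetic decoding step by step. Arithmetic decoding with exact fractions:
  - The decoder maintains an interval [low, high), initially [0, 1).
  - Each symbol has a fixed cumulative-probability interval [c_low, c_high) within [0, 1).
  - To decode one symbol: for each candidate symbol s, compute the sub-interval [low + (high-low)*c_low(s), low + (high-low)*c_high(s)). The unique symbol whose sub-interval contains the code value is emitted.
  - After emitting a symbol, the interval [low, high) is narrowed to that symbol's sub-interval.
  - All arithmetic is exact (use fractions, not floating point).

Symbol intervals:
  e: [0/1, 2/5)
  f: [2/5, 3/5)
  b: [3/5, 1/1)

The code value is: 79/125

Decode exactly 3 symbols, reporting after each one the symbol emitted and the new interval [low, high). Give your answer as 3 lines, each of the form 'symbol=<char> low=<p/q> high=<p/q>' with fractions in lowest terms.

Step 1: interval [0/1, 1/1), width = 1/1 - 0/1 = 1/1
  'e': [0/1 + 1/1*0/1, 0/1 + 1/1*2/5) = [0/1, 2/5)
  'f': [0/1 + 1/1*2/5, 0/1 + 1/1*3/5) = [2/5, 3/5)
  'b': [0/1 + 1/1*3/5, 0/1 + 1/1*1/1) = [3/5, 1/1) <- contains code 79/125
  emit 'b', narrow to [3/5, 1/1)
Step 2: interval [3/5, 1/1), width = 1/1 - 3/5 = 2/5
  'e': [3/5 + 2/5*0/1, 3/5 + 2/5*2/5) = [3/5, 19/25) <- contains code 79/125
  'f': [3/5 + 2/5*2/5, 3/5 + 2/5*3/5) = [19/25, 21/25)
  'b': [3/5 + 2/5*3/5, 3/5 + 2/5*1/1) = [21/25, 1/1)
  emit 'e', narrow to [3/5, 19/25)
Step 3: interval [3/5, 19/25), width = 19/25 - 3/5 = 4/25
  'e': [3/5 + 4/25*0/1, 3/5 + 4/25*2/5) = [3/5, 83/125) <- contains code 79/125
  'f': [3/5 + 4/25*2/5, 3/5 + 4/25*3/5) = [83/125, 87/125)
  'b': [3/5 + 4/25*3/5, 3/5 + 4/25*1/1) = [87/125, 19/25)
  emit 'e', narrow to [3/5, 83/125)

Answer: symbol=b low=3/5 high=1/1
symbol=e low=3/5 high=19/25
symbol=e low=3/5 high=83/125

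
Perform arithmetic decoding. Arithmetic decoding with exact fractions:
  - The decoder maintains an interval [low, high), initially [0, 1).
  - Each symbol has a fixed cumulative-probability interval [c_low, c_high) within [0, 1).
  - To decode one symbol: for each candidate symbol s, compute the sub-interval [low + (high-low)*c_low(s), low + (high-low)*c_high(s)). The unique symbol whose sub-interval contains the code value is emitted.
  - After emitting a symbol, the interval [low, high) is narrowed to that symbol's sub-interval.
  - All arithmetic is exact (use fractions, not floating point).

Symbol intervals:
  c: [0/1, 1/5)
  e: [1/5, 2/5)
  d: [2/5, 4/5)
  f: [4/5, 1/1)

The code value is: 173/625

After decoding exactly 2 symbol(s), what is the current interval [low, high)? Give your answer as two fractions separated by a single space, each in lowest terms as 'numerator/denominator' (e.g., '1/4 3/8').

Answer: 6/25 7/25

Derivation:
Step 1: interval [0/1, 1/1), width = 1/1 - 0/1 = 1/1
  'c': [0/1 + 1/1*0/1, 0/1 + 1/1*1/5) = [0/1, 1/5)
  'e': [0/1 + 1/1*1/5, 0/1 + 1/1*2/5) = [1/5, 2/5) <- contains code 173/625
  'd': [0/1 + 1/1*2/5, 0/1 + 1/1*4/5) = [2/5, 4/5)
  'f': [0/1 + 1/1*4/5, 0/1 + 1/1*1/1) = [4/5, 1/1)
  emit 'e', narrow to [1/5, 2/5)
Step 2: interval [1/5, 2/5), width = 2/5 - 1/5 = 1/5
  'c': [1/5 + 1/5*0/1, 1/5 + 1/5*1/5) = [1/5, 6/25)
  'e': [1/5 + 1/5*1/5, 1/5 + 1/5*2/5) = [6/25, 7/25) <- contains code 173/625
  'd': [1/5 + 1/5*2/5, 1/5 + 1/5*4/5) = [7/25, 9/25)
  'f': [1/5 + 1/5*4/5, 1/5 + 1/5*1/1) = [9/25, 2/5)
  emit 'e', narrow to [6/25, 7/25)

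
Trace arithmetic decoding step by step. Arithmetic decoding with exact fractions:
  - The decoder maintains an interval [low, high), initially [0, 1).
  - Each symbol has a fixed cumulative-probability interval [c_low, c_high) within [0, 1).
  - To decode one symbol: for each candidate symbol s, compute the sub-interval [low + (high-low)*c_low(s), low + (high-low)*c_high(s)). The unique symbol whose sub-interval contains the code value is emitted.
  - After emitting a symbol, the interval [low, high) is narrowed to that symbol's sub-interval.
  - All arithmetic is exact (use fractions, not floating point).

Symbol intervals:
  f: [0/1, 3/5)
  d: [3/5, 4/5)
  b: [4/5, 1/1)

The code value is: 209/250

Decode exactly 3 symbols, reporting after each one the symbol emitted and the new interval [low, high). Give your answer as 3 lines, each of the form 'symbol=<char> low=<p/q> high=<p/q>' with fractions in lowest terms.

Answer: symbol=b low=4/5 high=1/1
symbol=f low=4/5 high=23/25
symbol=f low=4/5 high=109/125

Derivation:
Step 1: interval [0/1, 1/1), width = 1/1 - 0/1 = 1/1
  'f': [0/1 + 1/1*0/1, 0/1 + 1/1*3/5) = [0/1, 3/5)
  'd': [0/1 + 1/1*3/5, 0/1 + 1/1*4/5) = [3/5, 4/5)
  'b': [0/1 + 1/1*4/5, 0/1 + 1/1*1/1) = [4/5, 1/1) <- contains code 209/250
  emit 'b', narrow to [4/5, 1/1)
Step 2: interval [4/5, 1/1), width = 1/1 - 4/5 = 1/5
  'f': [4/5 + 1/5*0/1, 4/5 + 1/5*3/5) = [4/5, 23/25) <- contains code 209/250
  'd': [4/5 + 1/5*3/5, 4/5 + 1/5*4/5) = [23/25, 24/25)
  'b': [4/5 + 1/5*4/5, 4/5 + 1/5*1/1) = [24/25, 1/1)
  emit 'f', narrow to [4/5, 23/25)
Step 3: interval [4/5, 23/25), width = 23/25 - 4/5 = 3/25
  'f': [4/5 + 3/25*0/1, 4/5 + 3/25*3/5) = [4/5, 109/125) <- contains code 209/250
  'd': [4/5 + 3/25*3/5, 4/5 + 3/25*4/5) = [109/125, 112/125)
  'b': [4/5 + 3/25*4/5, 4/5 + 3/25*1/1) = [112/125, 23/25)
  emit 'f', narrow to [4/5, 109/125)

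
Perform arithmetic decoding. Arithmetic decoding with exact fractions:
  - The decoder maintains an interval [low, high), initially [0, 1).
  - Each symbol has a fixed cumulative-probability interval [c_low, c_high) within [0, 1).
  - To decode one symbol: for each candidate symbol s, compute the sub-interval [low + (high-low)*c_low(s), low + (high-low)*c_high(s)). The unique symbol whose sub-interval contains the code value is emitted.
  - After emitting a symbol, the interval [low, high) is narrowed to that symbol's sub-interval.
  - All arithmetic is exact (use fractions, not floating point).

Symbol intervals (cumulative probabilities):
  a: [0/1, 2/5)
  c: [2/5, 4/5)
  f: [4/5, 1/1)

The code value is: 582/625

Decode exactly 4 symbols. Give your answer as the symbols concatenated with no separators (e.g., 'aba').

Step 1: interval [0/1, 1/1), width = 1/1 - 0/1 = 1/1
  'a': [0/1 + 1/1*0/1, 0/1 + 1/1*2/5) = [0/1, 2/5)
  'c': [0/1 + 1/1*2/5, 0/1 + 1/1*4/5) = [2/5, 4/5)
  'f': [0/1 + 1/1*4/5, 0/1 + 1/1*1/1) = [4/5, 1/1) <- contains code 582/625
  emit 'f', narrow to [4/5, 1/1)
Step 2: interval [4/5, 1/1), width = 1/1 - 4/5 = 1/5
  'a': [4/5 + 1/5*0/1, 4/5 + 1/5*2/5) = [4/5, 22/25)
  'c': [4/5 + 1/5*2/5, 4/5 + 1/5*4/5) = [22/25, 24/25) <- contains code 582/625
  'f': [4/5 + 1/5*4/5, 4/5 + 1/5*1/1) = [24/25, 1/1)
  emit 'c', narrow to [22/25, 24/25)
Step 3: interval [22/25, 24/25), width = 24/25 - 22/25 = 2/25
  'a': [22/25 + 2/25*0/1, 22/25 + 2/25*2/5) = [22/25, 114/125)
  'c': [22/25 + 2/25*2/5, 22/25 + 2/25*4/5) = [114/125, 118/125) <- contains code 582/625
  'f': [22/25 + 2/25*4/5, 22/25 + 2/25*1/1) = [118/125, 24/25)
  emit 'c', narrow to [114/125, 118/125)
Step 4: interval [114/125, 118/125), width = 118/125 - 114/125 = 4/125
  'a': [114/125 + 4/125*0/1, 114/125 + 4/125*2/5) = [114/125, 578/625)
  'c': [114/125 + 4/125*2/5, 114/125 + 4/125*4/5) = [578/625, 586/625) <- contains code 582/625
  'f': [114/125 + 4/125*4/5, 114/125 + 4/125*1/1) = [586/625, 118/125)
  emit 'c', narrow to [578/625, 586/625)

Answer: fccc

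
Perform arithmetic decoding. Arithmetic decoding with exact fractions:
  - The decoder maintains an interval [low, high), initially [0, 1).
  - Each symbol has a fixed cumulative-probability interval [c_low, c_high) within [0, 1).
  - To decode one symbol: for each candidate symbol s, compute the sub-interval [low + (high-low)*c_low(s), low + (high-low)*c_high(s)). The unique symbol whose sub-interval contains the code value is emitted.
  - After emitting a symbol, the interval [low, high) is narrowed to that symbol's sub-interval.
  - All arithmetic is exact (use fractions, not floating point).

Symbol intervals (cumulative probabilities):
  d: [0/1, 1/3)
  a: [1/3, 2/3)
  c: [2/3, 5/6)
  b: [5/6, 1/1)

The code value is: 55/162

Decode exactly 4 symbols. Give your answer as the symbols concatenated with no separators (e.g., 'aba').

Answer: addd

Derivation:
Step 1: interval [0/1, 1/1), width = 1/1 - 0/1 = 1/1
  'd': [0/1 + 1/1*0/1, 0/1 + 1/1*1/3) = [0/1, 1/3)
  'a': [0/1 + 1/1*1/3, 0/1 + 1/1*2/3) = [1/3, 2/3) <- contains code 55/162
  'c': [0/1 + 1/1*2/3, 0/1 + 1/1*5/6) = [2/3, 5/6)
  'b': [0/1 + 1/1*5/6, 0/1 + 1/1*1/1) = [5/6, 1/1)
  emit 'a', narrow to [1/3, 2/3)
Step 2: interval [1/3, 2/3), width = 2/3 - 1/3 = 1/3
  'd': [1/3 + 1/3*0/1, 1/3 + 1/3*1/3) = [1/3, 4/9) <- contains code 55/162
  'a': [1/3 + 1/3*1/3, 1/3 + 1/3*2/3) = [4/9, 5/9)
  'c': [1/3 + 1/3*2/3, 1/3 + 1/3*5/6) = [5/9, 11/18)
  'b': [1/3 + 1/3*5/6, 1/3 + 1/3*1/1) = [11/18, 2/3)
  emit 'd', narrow to [1/3, 4/9)
Step 3: interval [1/3, 4/9), width = 4/9 - 1/3 = 1/9
  'd': [1/3 + 1/9*0/1, 1/3 + 1/9*1/3) = [1/3, 10/27) <- contains code 55/162
  'a': [1/3 + 1/9*1/3, 1/3 + 1/9*2/3) = [10/27, 11/27)
  'c': [1/3 + 1/9*2/3, 1/3 + 1/9*5/6) = [11/27, 23/54)
  'b': [1/3 + 1/9*5/6, 1/3 + 1/9*1/1) = [23/54, 4/9)
  emit 'd', narrow to [1/3, 10/27)
Step 4: interval [1/3, 10/27), width = 10/27 - 1/3 = 1/27
  'd': [1/3 + 1/27*0/1, 1/3 + 1/27*1/3) = [1/3, 28/81) <- contains code 55/162
  'a': [1/3 + 1/27*1/3, 1/3 + 1/27*2/3) = [28/81, 29/81)
  'c': [1/3 + 1/27*2/3, 1/3 + 1/27*5/6) = [29/81, 59/162)
  'b': [1/3 + 1/27*5/6, 1/3 + 1/27*1/1) = [59/162, 10/27)
  emit 'd', narrow to [1/3, 28/81)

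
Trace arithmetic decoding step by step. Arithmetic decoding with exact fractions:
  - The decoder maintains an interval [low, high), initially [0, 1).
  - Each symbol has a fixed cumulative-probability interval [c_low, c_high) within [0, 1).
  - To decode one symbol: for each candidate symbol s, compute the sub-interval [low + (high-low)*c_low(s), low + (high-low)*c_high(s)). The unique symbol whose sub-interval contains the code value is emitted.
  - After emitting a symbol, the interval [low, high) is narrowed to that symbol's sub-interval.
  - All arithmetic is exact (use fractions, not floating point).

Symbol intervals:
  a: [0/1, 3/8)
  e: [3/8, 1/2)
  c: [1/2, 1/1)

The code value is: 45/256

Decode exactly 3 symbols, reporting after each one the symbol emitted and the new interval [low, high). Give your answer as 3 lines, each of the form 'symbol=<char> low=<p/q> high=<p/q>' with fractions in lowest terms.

Step 1: interval [0/1, 1/1), width = 1/1 - 0/1 = 1/1
  'a': [0/1 + 1/1*0/1, 0/1 + 1/1*3/8) = [0/1, 3/8) <- contains code 45/256
  'e': [0/1 + 1/1*3/8, 0/1 + 1/1*1/2) = [3/8, 1/2)
  'c': [0/1 + 1/1*1/2, 0/1 + 1/1*1/1) = [1/2, 1/1)
  emit 'a', narrow to [0/1, 3/8)
Step 2: interval [0/1, 3/8), width = 3/8 - 0/1 = 3/8
  'a': [0/1 + 3/8*0/1, 0/1 + 3/8*3/8) = [0/1, 9/64)
  'e': [0/1 + 3/8*3/8, 0/1 + 3/8*1/2) = [9/64, 3/16) <- contains code 45/256
  'c': [0/1 + 3/8*1/2, 0/1 + 3/8*1/1) = [3/16, 3/8)
  emit 'e', narrow to [9/64, 3/16)
Step 3: interval [9/64, 3/16), width = 3/16 - 9/64 = 3/64
  'a': [9/64 + 3/64*0/1, 9/64 + 3/64*3/8) = [9/64, 81/512)
  'e': [9/64 + 3/64*3/8, 9/64 + 3/64*1/2) = [81/512, 21/128)
  'c': [9/64 + 3/64*1/2, 9/64 + 3/64*1/1) = [21/128, 3/16) <- contains code 45/256
  emit 'c', narrow to [21/128, 3/16)

Answer: symbol=a low=0/1 high=3/8
symbol=e low=9/64 high=3/16
symbol=c low=21/128 high=3/16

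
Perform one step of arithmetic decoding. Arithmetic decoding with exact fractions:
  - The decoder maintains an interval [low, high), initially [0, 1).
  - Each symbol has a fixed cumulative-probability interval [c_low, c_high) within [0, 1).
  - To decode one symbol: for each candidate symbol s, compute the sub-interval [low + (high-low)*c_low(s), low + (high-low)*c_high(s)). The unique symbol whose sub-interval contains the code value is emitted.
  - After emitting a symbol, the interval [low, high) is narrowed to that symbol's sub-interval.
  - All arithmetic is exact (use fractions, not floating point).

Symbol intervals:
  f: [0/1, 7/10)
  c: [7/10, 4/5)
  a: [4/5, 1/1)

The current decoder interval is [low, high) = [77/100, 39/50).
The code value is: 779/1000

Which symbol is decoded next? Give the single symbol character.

Interval width = high − low = 39/50 − 77/100 = 1/100
Scaled code = (code − low) / width = (779/1000 − 77/100) / 1/100 = 9/10
  f: [0/1, 7/10) 
  c: [7/10, 4/5) 
  a: [4/5, 1/1) ← scaled code falls here ✓

Answer: a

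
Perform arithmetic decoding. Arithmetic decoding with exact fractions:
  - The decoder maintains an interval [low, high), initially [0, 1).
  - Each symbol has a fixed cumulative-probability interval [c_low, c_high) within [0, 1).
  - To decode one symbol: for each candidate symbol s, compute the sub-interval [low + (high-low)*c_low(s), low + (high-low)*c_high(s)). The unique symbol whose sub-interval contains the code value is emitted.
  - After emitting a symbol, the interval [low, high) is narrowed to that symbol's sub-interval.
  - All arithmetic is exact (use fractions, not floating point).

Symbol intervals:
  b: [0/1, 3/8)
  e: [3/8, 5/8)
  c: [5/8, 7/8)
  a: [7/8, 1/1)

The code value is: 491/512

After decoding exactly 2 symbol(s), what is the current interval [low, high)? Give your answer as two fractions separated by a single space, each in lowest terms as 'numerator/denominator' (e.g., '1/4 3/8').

Answer: 61/64 63/64

Derivation:
Step 1: interval [0/1, 1/1), width = 1/1 - 0/1 = 1/1
  'b': [0/1 + 1/1*0/1, 0/1 + 1/1*3/8) = [0/1, 3/8)
  'e': [0/1 + 1/1*3/8, 0/1 + 1/1*5/8) = [3/8, 5/8)
  'c': [0/1 + 1/1*5/8, 0/1 + 1/1*7/8) = [5/8, 7/8)
  'a': [0/1 + 1/1*7/8, 0/1 + 1/1*1/1) = [7/8, 1/1) <- contains code 491/512
  emit 'a', narrow to [7/8, 1/1)
Step 2: interval [7/8, 1/1), width = 1/1 - 7/8 = 1/8
  'b': [7/8 + 1/8*0/1, 7/8 + 1/8*3/8) = [7/8, 59/64)
  'e': [7/8 + 1/8*3/8, 7/8 + 1/8*5/8) = [59/64, 61/64)
  'c': [7/8 + 1/8*5/8, 7/8 + 1/8*7/8) = [61/64, 63/64) <- contains code 491/512
  'a': [7/8 + 1/8*7/8, 7/8 + 1/8*1/1) = [63/64, 1/1)
  emit 'c', narrow to [61/64, 63/64)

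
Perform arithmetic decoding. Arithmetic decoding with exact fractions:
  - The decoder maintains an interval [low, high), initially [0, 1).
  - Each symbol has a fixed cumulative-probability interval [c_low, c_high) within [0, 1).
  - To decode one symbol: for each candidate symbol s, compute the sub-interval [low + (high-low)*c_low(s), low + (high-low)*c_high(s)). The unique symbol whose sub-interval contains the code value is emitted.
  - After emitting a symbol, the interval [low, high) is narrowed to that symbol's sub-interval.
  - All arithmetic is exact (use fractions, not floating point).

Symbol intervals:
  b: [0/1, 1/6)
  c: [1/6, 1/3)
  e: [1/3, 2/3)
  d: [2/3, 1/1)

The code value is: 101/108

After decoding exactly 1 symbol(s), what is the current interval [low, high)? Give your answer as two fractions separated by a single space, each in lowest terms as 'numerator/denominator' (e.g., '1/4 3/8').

Step 1: interval [0/1, 1/1), width = 1/1 - 0/1 = 1/1
  'b': [0/1 + 1/1*0/1, 0/1 + 1/1*1/6) = [0/1, 1/6)
  'c': [0/1 + 1/1*1/6, 0/1 + 1/1*1/3) = [1/6, 1/3)
  'e': [0/1 + 1/1*1/3, 0/1 + 1/1*2/3) = [1/3, 2/3)
  'd': [0/1 + 1/1*2/3, 0/1 + 1/1*1/1) = [2/3, 1/1) <- contains code 101/108
  emit 'd', narrow to [2/3, 1/1)

Answer: 2/3 1/1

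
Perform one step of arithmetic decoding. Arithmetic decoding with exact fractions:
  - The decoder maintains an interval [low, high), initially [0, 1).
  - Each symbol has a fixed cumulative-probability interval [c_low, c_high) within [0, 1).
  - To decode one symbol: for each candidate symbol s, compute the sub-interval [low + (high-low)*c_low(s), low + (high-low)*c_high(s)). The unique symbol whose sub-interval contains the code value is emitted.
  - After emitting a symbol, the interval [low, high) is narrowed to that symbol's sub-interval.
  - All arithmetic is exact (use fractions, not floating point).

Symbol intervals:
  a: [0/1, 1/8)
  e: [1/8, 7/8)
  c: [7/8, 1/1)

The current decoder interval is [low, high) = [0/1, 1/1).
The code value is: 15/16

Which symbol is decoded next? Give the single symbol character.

Interval width = high − low = 1/1 − 0/1 = 1/1
Scaled code = (code − low) / width = (15/16 − 0/1) / 1/1 = 15/16
  a: [0/1, 1/8) 
  e: [1/8, 7/8) 
  c: [7/8, 1/1) ← scaled code falls here ✓

Answer: c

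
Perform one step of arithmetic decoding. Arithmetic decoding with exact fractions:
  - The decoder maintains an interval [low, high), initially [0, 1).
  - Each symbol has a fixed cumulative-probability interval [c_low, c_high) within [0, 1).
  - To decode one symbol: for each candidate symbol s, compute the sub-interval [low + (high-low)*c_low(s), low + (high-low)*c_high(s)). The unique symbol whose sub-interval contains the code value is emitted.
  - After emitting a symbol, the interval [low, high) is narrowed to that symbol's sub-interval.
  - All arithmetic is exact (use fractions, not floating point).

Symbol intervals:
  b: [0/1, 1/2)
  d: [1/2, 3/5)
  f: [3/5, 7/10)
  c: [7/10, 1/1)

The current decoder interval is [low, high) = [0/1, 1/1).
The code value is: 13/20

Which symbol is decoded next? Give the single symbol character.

Interval width = high − low = 1/1 − 0/1 = 1/1
Scaled code = (code − low) / width = (13/20 − 0/1) / 1/1 = 13/20
  b: [0/1, 1/2) 
  d: [1/2, 3/5) 
  f: [3/5, 7/10) ← scaled code falls here ✓
  c: [7/10, 1/1) 

Answer: f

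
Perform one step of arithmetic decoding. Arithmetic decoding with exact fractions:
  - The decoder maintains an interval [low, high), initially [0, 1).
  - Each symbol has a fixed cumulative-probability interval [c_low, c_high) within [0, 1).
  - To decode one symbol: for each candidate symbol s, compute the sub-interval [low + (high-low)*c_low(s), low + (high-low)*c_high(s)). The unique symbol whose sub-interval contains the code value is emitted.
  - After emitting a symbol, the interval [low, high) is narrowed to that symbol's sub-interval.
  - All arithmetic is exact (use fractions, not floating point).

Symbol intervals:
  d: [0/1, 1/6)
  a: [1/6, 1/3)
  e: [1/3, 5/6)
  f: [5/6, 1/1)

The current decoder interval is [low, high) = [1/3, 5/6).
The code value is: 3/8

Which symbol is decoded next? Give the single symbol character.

Interval width = high − low = 5/6 − 1/3 = 1/2
Scaled code = (code − low) / width = (3/8 − 1/3) / 1/2 = 1/12
  d: [0/1, 1/6) ← scaled code falls here ✓
  a: [1/6, 1/3) 
  e: [1/3, 5/6) 
  f: [5/6, 1/1) 

Answer: d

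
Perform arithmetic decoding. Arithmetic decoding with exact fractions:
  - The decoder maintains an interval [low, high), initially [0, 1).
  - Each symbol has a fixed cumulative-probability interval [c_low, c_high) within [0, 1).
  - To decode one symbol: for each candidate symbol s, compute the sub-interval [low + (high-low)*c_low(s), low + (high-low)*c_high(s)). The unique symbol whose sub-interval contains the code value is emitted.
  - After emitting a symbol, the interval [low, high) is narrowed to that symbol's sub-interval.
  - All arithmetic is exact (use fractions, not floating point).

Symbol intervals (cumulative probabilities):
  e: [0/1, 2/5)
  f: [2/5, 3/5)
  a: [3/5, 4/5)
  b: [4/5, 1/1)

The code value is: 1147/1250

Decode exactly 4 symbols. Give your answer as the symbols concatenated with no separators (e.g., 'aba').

Answer: bfba

Derivation:
Step 1: interval [0/1, 1/1), width = 1/1 - 0/1 = 1/1
  'e': [0/1 + 1/1*0/1, 0/1 + 1/1*2/5) = [0/1, 2/5)
  'f': [0/1 + 1/1*2/5, 0/1 + 1/1*3/5) = [2/5, 3/5)
  'a': [0/1 + 1/1*3/5, 0/1 + 1/1*4/5) = [3/5, 4/5)
  'b': [0/1 + 1/1*4/5, 0/1 + 1/1*1/1) = [4/5, 1/1) <- contains code 1147/1250
  emit 'b', narrow to [4/5, 1/1)
Step 2: interval [4/5, 1/1), width = 1/1 - 4/5 = 1/5
  'e': [4/5 + 1/5*0/1, 4/5 + 1/5*2/5) = [4/5, 22/25)
  'f': [4/5 + 1/5*2/5, 4/5 + 1/5*3/5) = [22/25, 23/25) <- contains code 1147/1250
  'a': [4/5 + 1/5*3/5, 4/5 + 1/5*4/5) = [23/25, 24/25)
  'b': [4/5 + 1/5*4/5, 4/5 + 1/5*1/1) = [24/25, 1/1)
  emit 'f', narrow to [22/25, 23/25)
Step 3: interval [22/25, 23/25), width = 23/25 - 22/25 = 1/25
  'e': [22/25 + 1/25*0/1, 22/25 + 1/25*2/5) = [22/25, 112/125)
  'f': [22/25 + 1/25*2/5, 22/25 + 1/25*3/5) = [112/125, 113/125)
  'a': [22/25 + 1/25*3/5, 22/25 + 1/25*4/5) = [113/125, 114/125)
  'b': [22/25 + 1/25*4/5, 22/25 + 1/25*1/1) = [114/125, 23/25) <- contains code 1147/1250
  emit 'b', narrow to [114/125, 23/25)
Step 4: interval [114/125, 23/25), width = 23/25 - 114/125 = 1/125
  'e': [114/125 + 1/125*0/1, 114/125 + 1/125*2/5) = [114/125, 572/625)
  'f': [114/125 + 1/125*2/5, 114/125 + 1/125*3/5) = [572/625, 573/625)
  'a': [114/125 + 1/125*3/5, 114/125 + 1/125*4/5) = [573/625, 574/625) <- contains code 1147/1250
  'b': [114/125 + 1/125*4/5, 114/125 + 1/125*1/1) = [574/625, 23/25)
  emit 'a', narrow to [573/625, 574/625)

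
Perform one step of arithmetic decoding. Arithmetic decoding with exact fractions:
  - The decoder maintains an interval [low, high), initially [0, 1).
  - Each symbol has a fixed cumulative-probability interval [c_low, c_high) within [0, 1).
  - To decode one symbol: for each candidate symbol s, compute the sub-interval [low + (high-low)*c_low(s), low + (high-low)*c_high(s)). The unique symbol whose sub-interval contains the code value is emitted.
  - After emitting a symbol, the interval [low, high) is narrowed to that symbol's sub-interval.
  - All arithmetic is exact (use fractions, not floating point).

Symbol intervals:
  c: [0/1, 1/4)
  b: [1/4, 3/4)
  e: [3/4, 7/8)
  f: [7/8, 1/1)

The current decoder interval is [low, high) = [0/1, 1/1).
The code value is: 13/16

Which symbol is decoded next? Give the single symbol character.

Answer: e

Derivation:
Interval width = high − low = 1/1 − 0/1 = 1/1
Scaled code = (code − low) / width = (13/16 − 0/1) / 1/1 = 13/16
  c: [0/1, 1/4) 
  b: [1/4, 3/4) 
  e: [3/4, 7/8) ← scaled code falls here ✓
  f: [7/8, 1/1) 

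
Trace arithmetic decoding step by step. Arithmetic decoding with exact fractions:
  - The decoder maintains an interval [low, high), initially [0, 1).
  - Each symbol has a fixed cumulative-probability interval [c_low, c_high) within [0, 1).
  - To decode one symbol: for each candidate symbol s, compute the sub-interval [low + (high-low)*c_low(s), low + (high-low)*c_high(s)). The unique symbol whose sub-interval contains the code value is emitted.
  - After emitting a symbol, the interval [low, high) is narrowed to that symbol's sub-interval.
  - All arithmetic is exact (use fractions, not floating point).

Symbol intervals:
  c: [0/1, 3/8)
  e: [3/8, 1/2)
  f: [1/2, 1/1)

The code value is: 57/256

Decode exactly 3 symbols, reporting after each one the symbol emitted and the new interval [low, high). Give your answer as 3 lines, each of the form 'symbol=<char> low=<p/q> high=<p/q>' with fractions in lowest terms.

Step 1: interval [0/1, 1/1), width = 1/1 - 0/1 = 1/1
  'c': [0/1 + 1/1*0/1, 0/1 + 1/1*3/8) = [0/1, 3/8) <- contains code 57/256
  'e': [0/1 + 1/1*3/8, 0/1 + 1/1*1/2) = [3/8, 1/2)
  'f': [0/1 + 1/1*1/2, 0/1 + 1/1*1/1) = [1/2, 1/1)
  emit 'c', narrow to [0/1, 3/8)
Step 2: interval [0/1, 3/8), width = 3/8 - 0/1 = 3/8
  'c': [0/1 + 3/8*0/1, 0/1 + 3/8*3/8) = [0/1, 9/64)
  'e': [0/1 + 3/8*3/8, 0/1 + 3/8*1/2) = [9/64, 3/16)
  'f': [0/1 + 3/8*1/2, 0/1 + 3/8*1/1) = [3/16, 3/8) <- contains code 57/256
  emit 'f', narrow to [3/16, 3/8)
Step 3: interval [3/16, 3/8), width = 3/8 - 3/16 = 3/16
  'c': [3/16 + 3/16*0/1, 3/16 + 3/16*3/8) = [3/16, 33/128) <- contains code 57/256
  'e': [3/16 + 3/16*3/8, 3/16 + 3/16*1/2) = [33/128, 9/32)
  'f': [3/16 + 3/16*1/2, 3/16 + 3/16*1/1) = [9/32, 3/8)
  emit 'c', narrow to [3/16, 33/128)

Answer: symbol=c low=0/1 high=3/8
symbol=f low=3/16 high=3/8
symbol=c low=3/16 high=33/128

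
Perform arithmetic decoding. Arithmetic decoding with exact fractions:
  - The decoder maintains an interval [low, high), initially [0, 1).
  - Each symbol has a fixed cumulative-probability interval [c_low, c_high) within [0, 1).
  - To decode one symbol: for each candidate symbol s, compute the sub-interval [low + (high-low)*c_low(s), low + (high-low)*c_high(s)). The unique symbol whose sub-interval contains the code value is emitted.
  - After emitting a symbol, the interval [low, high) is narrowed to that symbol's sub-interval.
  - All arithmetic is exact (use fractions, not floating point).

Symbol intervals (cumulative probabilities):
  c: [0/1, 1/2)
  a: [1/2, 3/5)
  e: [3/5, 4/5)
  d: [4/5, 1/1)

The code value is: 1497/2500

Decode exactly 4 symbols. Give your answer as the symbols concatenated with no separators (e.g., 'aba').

Answer: adde

Derivation:
Step 1: interval [0/1, 1/1), width = 1/1 - 0/1 = 1/1
  'c': [0/1 + 1/1*0/1, 0/1 + 1/1*1/2) = [0/1, 1/2)
  'a': [0/1 + 1/1*1/2, 0/1 + 1/1*3/5) = [1/2, 3/5) <- contains code 1497/2500
  'e': [0/1 + 1/1*3/5, 0/1 + 1/1*4/5) = [3/5, 4/5)
  'd': [0/1 + 1/1*4/5, 0/1 + 1/1*1/1) = [4/5, 1/1)
  emit 'a', narrow to [1/2, 3/5)
Step 2: interval [1/2, 3/5), width = 3/5 - 1/2 = 1/10
  'c': [1/2 + 1/10*0/1, 1/2 + 1/10*1/2) = [1/2, 11/20)
  'a': [1/2 + 1/10*1/2, 1/2 + 1/10*3/5) = [11/20, 14/25)
  'e': [1/2 + 1/10*3/5, 1/2 + 1/10*4/5) = [14/25, 29/50)
  'd': [1/2 + 1/10*4/5, 1/2 + 1/10*1/1) = [29/50, 3/5) <- contains code 1497/2500
  emit 'd', narrow to [29/50, 3/5)
Step 3: interval [29/50, 3/5), width = 3/5 - 29/50 = 1/50
  'c': [29/50 + 1/50*0/1, 29/50 + 1/50*1/2) = [29/50, 59/100)
  'a': [29/50 + 1/50*1/2, 29/50 + 1/50*3/5) = [59/100, 74/125)
  'e': [29/50 + 1/50*3/5, 29/50 + 1/50*4/5) = [74/125, 149/250)
  'd': [29/50 + 1/50*4/5, 29/50 + 1/50*1/1) = [149/250, 3/5) <- contains code 1497/2500
  emit 'd', narrow to [149/250, 3/5)
Step 4: interval [149/250, 3/5), width = 3/5 - 149/250 = 1/250
  'c': [149/250 + 1/250*0/1, 149/250 + 1/250*1/2) = [149/250, 299/500)
  'a': [149/250 + 1/250*1/2, 149/250 + 1/250*3/5) = [299/500, 374/625)
  'e': [149/250 + 1/250*3/5, 149/250 + 1/250*4/5) = [374/625, 749/1250) <- contains code 1497/2500
  'd': [149/250 + 1/250*4/5, 149/250 + 1/250*1/1) = [749/1250, 3/5)
  emit 'e', narrow to [374/625, 749/1250)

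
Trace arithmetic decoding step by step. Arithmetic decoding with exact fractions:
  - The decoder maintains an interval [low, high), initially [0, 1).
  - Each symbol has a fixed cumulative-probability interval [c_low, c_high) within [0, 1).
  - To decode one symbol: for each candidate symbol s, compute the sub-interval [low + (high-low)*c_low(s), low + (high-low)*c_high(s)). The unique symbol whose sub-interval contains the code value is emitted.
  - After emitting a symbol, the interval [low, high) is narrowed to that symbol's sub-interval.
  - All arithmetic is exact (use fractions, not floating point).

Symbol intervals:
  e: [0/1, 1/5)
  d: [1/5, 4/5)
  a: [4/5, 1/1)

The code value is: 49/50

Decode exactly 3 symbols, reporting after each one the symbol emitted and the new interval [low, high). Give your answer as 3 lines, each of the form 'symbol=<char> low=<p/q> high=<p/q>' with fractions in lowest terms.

Step 1: interval [0/1, 1/1), width = 1/1 - 0/1 = 1/1
  'e': [0/1 + 1/1*0/1, 0/1 + 1/1*1/5) = [0/1, 1/5)
  'd': [0/1 + 1/1*1/5, 0/1 + 1/1*4/5) = [1/5, 4/5)
  'a': [0/1 + 1/1*4/5, 0/1 + 1/1*1/1) = [4/5, 1/1) <- contains code 49/50
  emit 'a', narrow to [4/5, 1/1)
Step 2: interval [4/5, 1/1), width = 1/1 - 4/5 = 1/5
  'e': [4/5 + 1/5*0/1, 4/5 + 1/5*1/5) = [4/5, 21/25)
  'd': [4/5 + 1/5*1/5, 4/5 + 1/5*4/5) = [21/25, 24/25)
  'a': [4/5 + 1/5*4/5, 4/5 + 1/5*1/1) = [24/25, 1/1) <- contains code 49/50
  emit 'a', narrow to [24/25, 1/1)
Step 3: interval [24/25, 1/1), width = 1/1 - 24/25 = 1/25
  'e': [24/25 + 1/25*0/1, 24/25 + 1/25*1/5) = [24/25, 121/125)
  'd': [24/25 + 1/25*1/5, 24/25 + 1/25*4/5) = [121/125, 124/125) <- contains code 49/50
  'a': [24/25 + 1/25*4/5, 24/25 + 1/25*1/1) = [124/125, 1/1)
  emit 'd', narrow to [121/125, 124/125)

Answer: symbol=a low=4/5 high=1/1
symbol=a low=24/25 high=1/1
symbol=d low=121/125 high=124/125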